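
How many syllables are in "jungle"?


Word: "jungle"
Syllable breakdown: jun-gle
Counting: 2 parts
= 2 syllables


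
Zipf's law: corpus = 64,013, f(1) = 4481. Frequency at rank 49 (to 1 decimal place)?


Zipf's law: f(r) = f(1) / r
f(1) = 4481
f(49) = 4481 / 49
= 91.4 occurrences


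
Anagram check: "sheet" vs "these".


Word 1: "sheet" → sorted: eehst
Word 2: "these" → sorted: eehst
Same letters? eehst == eehst
Anagram = Yes


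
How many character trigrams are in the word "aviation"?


Word: "aviation" (length 8)
Number of 3-grams = length - 3 + 1 = 8 - 3 + 1
= 6


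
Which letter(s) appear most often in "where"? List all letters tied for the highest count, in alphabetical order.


Word: "where"
Letter counts:
  'e': 2
  'h': 1
  'r': 1
  'w': 1
Maximum count = 2
Most frequent = 'e' (2 times each)


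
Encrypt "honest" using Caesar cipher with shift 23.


Word: "honest"
Shift: 23
Each letter → (letter + shift) mod 26:
  'h' (7) + 23 = 4 → 'e'
  'o' (14) + 23 = 11 → 'l'
  'n' (13) + 23 = 10 → 'k'
  'e' (4) + 23 = 1 → 'b'
  's' (18) + 23 = 15 → 'p'
  't' (19) + 23 = 16 → 'q'
Result = "elkbpq"


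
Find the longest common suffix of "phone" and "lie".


Word 1: "phone"
Word 2: "lie"
Comparing from end:
  Pos -1: 'e' == 'e'
  Pos -2: 'n' != 'i' (stop)
LCS = "e" (length 1)


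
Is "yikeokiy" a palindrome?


Word: "yikeokiy"
Reversed: "yikoekiy"
Forward == Backward? yikeokiy != yikoekiy
Palindrome = No


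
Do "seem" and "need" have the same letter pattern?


Pattern of "seem": [0, 1, 1, 2]
Pattern of "need": [0, 1, 1, 2]
Patterns match
Same pattern = Yes


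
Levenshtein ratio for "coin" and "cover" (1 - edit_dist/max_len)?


Word 1: "coin" (length 4)
Word 2: "cover" (length 5)
One optimal edit sequence:
  1. keep 'c'
  2. keep 'o'
  3. insert 'v'  (+1)
  4. substitute 'i' -> 'e'  (+1)
  5. substitute 'n' -> 'r'  (+1)
Edit distance = 3
Max length = max(4, 5) = 5
Similarity = 1 - 3/5
= 0.4000


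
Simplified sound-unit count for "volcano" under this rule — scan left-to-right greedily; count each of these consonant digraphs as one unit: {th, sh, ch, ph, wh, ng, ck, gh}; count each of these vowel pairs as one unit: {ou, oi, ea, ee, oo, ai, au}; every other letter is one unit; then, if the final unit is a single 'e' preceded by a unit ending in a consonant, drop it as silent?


Word: "volcano" (7 letters)
Left-to-right scan:
  1. 'v' (letter)
  2. 'o' (letter)
  3. 'l' (letter)
  4. 'c' (letter)
  5. 'a' (letter)
  6. 'n' (letter)
  7. 'o' (letter)
Units from scan: 7
Sound units = 7 units


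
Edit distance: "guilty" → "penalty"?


Word 1: "guilty" (length 6)
Word 2: "penalty" (length 7)
One optimal edit sequence (insert/delete/substitute each cost 1):
  1. insert 'p'  (+1)
  2. substitute 'g' -> 'e'  (+1)
  3. substitute 'u' -> 'n'  (+1)
  4. substitute 'i' -> 'a'  (+1)
  5. keep 'l'
  6. keep 't'
  7. keep 'y'
Total edit operations: 4
Edit distance = 4


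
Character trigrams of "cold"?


Word: "cold" (length 4)
Number of trigrams = 4 - 3 + 1 = 2
  Position 0: "col"
  Position 1: "old"
Trigrams = "col", "old"


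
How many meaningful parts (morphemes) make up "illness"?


Word: "illness"
Morphemes: ill / -ness
Each morpheme carries meaning
= 2 morphemes


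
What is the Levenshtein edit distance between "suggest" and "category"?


Word 1: "suggest" (length 7)
Word 2: "category" (length 8)
One optimal edit sequence (insert/delete/substitute each cost 1):
  1. insert 'c'  (+1)
  2. substitute 's' -> 'a'  (+1)
  3. substitute 'u' -> 't'  (+1)
  4. substitute 'g' -> 'e'  (+1)
  5. keep 'g'
  6. substitute 'e' -> 'o'  (+1)
  7. substitute 's' -> 'r'  (+1)
  8. substitute 't' -> 'y'  (+1)
Total edit operations: 7
Edit distance = 7


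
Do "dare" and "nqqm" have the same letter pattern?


Pattern of "dare": [0, 1, 2, 3]
Pattern of "nqqm": [0, 1, 1, 2]
Patterns do not match
Same pattern = No


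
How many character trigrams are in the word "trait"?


Word: "trait" (length 5)
Number of 3-grams = length - 3 + 1 = 5 - 3 + 1
= 3


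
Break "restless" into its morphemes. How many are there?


Word: "restless"
Morphemes: rest | -less
Each morpheme carries meaning
= 2 morphemes


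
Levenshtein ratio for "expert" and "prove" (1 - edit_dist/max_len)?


Word 1: "expert" (length 6)
Word 2: "prove" (length 5)
One optimal edit sequence:
  1. delete 'e'  (+1)
  2. substitute 'x' -> 'p'  (+1)
  3. substitute 'p' -> 'r'  (+1)
  4. substitute 'e' -> 'o'  (+1)
  5. substitute 'r' -> 'v'  (+1)
  6. substitute 't' -> 'e'  (+1)
Edit distance = 6
Max length = max(6, 5) = 6
Similarity = 1 - 6/6
= 0.0000


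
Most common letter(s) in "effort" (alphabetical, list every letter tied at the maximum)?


Word: "effort"
Letter counts:
  'e': 1
  'f': 2
  'o': 1
  'r': 1
  't': 1
Maximum count = 2
Most frequent = 'f' (2 times each)


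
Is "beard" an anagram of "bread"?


Word 1: "bread" → sorted: abder
Word 2: "beard" → sorted: abder
Same letters? abder == abder
Anagram = Yes


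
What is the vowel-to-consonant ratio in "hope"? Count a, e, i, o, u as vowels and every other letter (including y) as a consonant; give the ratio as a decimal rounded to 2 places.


Word: "hope"
Vowels (a,e,i,o,u): 2
Consonants: 2
Ratio = 2/2
= 1.00


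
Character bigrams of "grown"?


Word: "grown" (length 5)
Number of bigrams = 5 - 2 + 1 = 4
  Position 0: "gr"
  Position 1: "ro"
  Position 2: "ow"
  Position 3: "wn"
Bigrams = "gr", "ro", "ow", "wn"


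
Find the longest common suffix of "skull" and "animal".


Word 1: "skull"
Word 2: "animal"
Comparing from end:
  Pos -1: 'l' == 'l'
  Pos -2: 'l' != 'a' (stop)
LCS = "l" (length 1)


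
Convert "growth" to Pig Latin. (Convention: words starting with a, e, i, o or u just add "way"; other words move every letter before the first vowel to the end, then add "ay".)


Word: "growth"
Starts with consonant(s) → move to end, add 'ay'
Consonant cluster: "gr"
Pig Latin = "owthgray"


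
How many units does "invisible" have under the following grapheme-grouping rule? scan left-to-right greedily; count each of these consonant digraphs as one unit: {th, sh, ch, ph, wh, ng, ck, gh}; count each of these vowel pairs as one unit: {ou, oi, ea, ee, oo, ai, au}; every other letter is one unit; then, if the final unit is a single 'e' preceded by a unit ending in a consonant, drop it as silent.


Word: "invisible" (9 letters)
Left-to-right scan:
  1. 'i' (letter)
  2. 'n' (letter)
  3. 'v' (letter)
  4. 'i' (letter)
  5. 's' (letter)
  6. 'i' (letter)
  7. 'b' (letter)
  8. 'l' (letter)
  9. 'e' (letter)
Units from scan: 9
Final unit is 'e' after a consonant -> drop as silent (-1)
Sound units = 8 units


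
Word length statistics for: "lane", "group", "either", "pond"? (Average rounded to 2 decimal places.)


Lengths: "lane"=4, "group"=5, "either"=6, "pond"=4
Sum = 19, Count = 4
Average = 19/4 = 4.75
= avg=4.75, min=4, max=6


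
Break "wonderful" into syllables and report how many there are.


Word: "wonderful"
Syllable breakdown: won / der / ful
Counting: 3 parts
= 3 syllables


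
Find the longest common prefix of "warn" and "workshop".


Word 1: "warn"
Word 2: "workshop"
Comparing from start:
  Pos 0: 'w' == 'w'
  Pos 1: 'a' != 'o' (stop)
LCP = "w" (length 1)


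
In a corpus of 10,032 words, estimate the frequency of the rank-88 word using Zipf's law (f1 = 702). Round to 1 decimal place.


Zipf's law: f(r) = f(1) / r
f(1) = 702
f(88) = 702 / 88
= 8.0 occurrences


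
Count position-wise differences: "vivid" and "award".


Comparing character by character (same length = 5):
  Pos 0: 'v' vs 'a' !=
  Pos 1: 'i' vs 'w' !=
  Pos 2: 'v' vs 'a' !=
  Pos 3: 'i' vs 'r' !=
  Pos 4: 'd' vs 'd' =
Hamming distance = 4


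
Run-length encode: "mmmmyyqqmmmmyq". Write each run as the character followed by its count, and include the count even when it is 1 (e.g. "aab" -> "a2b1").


String: "mmmmyyqqmmmmyq"
Scanning for consecutive runs:
  'm' x 4
  'y' x 2
  'q' x 2
  'm' x 4
  'y' x 1
  'q' x 1
RLE = "m4y2q2m4y1q1"


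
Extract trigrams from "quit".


Word: "quit" (length 4)
Number of trigrams = 4 - 3 + 1 = 2
  Position 0: "qui"
  Position 1: "uit"
Trigrams = "qui", "uit"


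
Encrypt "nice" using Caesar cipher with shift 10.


Word: "nice"
Shift: 10
Each letter → (letter + shift) mod 26:
  'n' (13) + 10 = 23 → 'x'
  'i' (8) + 10 = 18 → 's'
  'c' (2) + 10 = 12 → 'm'
  'e' (4) + 10 = 14 → 'o'
Result = "xsmo"


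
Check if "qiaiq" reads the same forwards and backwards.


Word: "qiaiq"
Reversed: "qiaiq"
Forward == Backward? qiaiq == qiaiq
Palindrome = Yes


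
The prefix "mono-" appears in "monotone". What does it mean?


Prefix: mono-
Example: monotone (mono- + tone)
Meaning = one


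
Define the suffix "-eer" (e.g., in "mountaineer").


Suffix: -eer
Example: mountaineer = mountain + -eer
Meaning = one who is concerned with


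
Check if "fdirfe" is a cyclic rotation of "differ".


Word: "differ", Candidate: "fdirfe"
Method: check if candidate is substring of word+word
"differdiffer" contains "fdirfe"? No
Is rotation = No


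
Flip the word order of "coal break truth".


Original: "coal break truth"
Words (1..n): coal | break | truth
Reversed (n..1): truth | break | coal
Result = "truth break coal"


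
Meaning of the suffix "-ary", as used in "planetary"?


Suffix: -ary
Example: planetary = planet + -ary
Meaning = relating to


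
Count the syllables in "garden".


Word: "garden"
Syllable breakdown: gar-den
Counting: 2 parts
= 2 syllables


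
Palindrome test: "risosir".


Word: "risosir"
Reversed: "risosir"
Forward == Backward? risosir == risosir
Palindrome = Yes


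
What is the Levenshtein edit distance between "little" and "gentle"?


Word 1: "little" (length 6)
Word 2: "gentle" (length 6)
One optimal edit sequence (insert/delete/substitute each cost 1):
  1. substitute 'l' -> 'g'  (+1)
  2. substitute 'i' -> 'e'  (+1)
  3. substitute 't' -> 'n'  (+1)
  4. keep 't'
  5. keep 'l'
  6. keep 'e'
Total edit operations: 3
Edit distance = 3


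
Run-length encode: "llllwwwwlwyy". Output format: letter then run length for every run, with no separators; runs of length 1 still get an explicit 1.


String: "llllwwwwlwyy"
Scanning for consecutive runs:
  'l' x 4
  'w' x 4
  'l' x 1
  'w' x 1
  'y' x 2
RLE = "l4w4l1w1y2"


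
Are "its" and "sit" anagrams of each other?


Word 1: "its" → sorted: ist
Word 2: "sit" → sorted: ist
Same letters? ist == ist
Anagram = Yes


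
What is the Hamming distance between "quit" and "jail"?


Comparing character by character (same length = 4):
  Pos 0: 'q' vs 'j' !=
  Pos 1: 'u' vs 'a' !=
  Pos 2: 'i' vs 'i' =
  Pos 3: 't' vs 'l' !=
Hamming distance = 3


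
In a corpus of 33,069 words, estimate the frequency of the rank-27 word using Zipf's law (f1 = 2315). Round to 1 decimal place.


Zipf's law: f(r) = f(1) / r
f(1) = 2315
f(27) = 2315 / 27
= 85.7 occurrences


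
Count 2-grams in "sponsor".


Word: "sponsor" (length 7)
Number of 2-grams = length - 2 + 1 = 7 - 2 + 1
= 6


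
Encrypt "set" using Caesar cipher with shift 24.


Word: "set"
Shift: 24
Each letter → (letter + shift) mod 26:
  's' (18) + 24 = 16 → 'q'
  'e' (4) + 24 = 2 → 'c'
  't' (19) + 24 = 17 → 'r'
Result = "qcr"


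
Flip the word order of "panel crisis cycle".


Original: "panel crisis cycle"
Words (1..n): panel | crisis | cycle
Reversed (n..1): cycle | crisis | panel
Result = "cycle crisis panel"


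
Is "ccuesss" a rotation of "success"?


Word: "success", Candidate: "ccuesss"
Method: check if candidate is substring of word+word
"successsuccess" contains "ccuesss"? No
Is rotation = No


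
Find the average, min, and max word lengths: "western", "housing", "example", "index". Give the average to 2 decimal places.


Lengths: "western"=7, "housing"=7, "example"=7, "index"=5
Sum = 26, Count = 4
Average = 26/4 = 6.50
= avg=6.50, min=5, max=7


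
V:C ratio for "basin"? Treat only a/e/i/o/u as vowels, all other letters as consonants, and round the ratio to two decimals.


Word: "basin"
Vowels (a,e,i,o,u): 2
Consonants: 3
Ratio = 2/3
= 0.67


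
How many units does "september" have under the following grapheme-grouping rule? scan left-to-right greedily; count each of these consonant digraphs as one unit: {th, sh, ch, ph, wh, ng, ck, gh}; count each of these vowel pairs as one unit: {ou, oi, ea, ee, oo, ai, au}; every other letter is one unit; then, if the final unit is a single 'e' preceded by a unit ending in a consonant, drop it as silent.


Word: "september" (9 letters)
Left-to-right scan:
  (1) 's' (letter)
  (2) 'e' (letter)
  (3) 'p' (letter)
  (4) 't' (letter)
  (5) 'e' (letter)
  (6) 'm' (letter)
  (7) 'b' (letter)
  (8) 'e' (letter)
  (9) 'r' (letter)
Units from scan: 9
Sound units = 9 units


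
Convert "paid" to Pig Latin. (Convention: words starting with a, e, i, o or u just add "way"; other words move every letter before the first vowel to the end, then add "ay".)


Word: "paid"
Starts with consonant(s) → move to end, add 'ay'
Consonant cluster: "p"
Pig Latin = "aidpay"


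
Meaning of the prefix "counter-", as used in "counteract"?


Prefix: counter-
Example: counteract (counter- + act)
Meaning = against / opposite


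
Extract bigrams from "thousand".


Word: "thousand" (length 8)
Number of bigrams = 8 - 2 + 1 = 7
  Position 0: "th"
  Position 1: "ho"
  Position 2: "ou"
  Position 3: "us"
  Position 4: "sa"
  Position 5: "an"
  Position 6: "nd"
Bigrams = "th", "ho", "ou", "us", "sa", "an", "nd"


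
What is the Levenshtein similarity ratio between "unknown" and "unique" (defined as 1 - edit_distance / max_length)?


Word 1: "unknown" (length 7)
Word 2: "unique" (length 6)
One optimal edit sequence:
  1. keep 'u'
  2. keep 'n'
  3. delete 'k'  (+1)
  4. substitute 'n' -> 'i'  (+1)
  5. substitute 'o' -> 'q'  (+1)
  6. substitute 'w' -> 'u'  (+1)
  7. substitute 'n' -> 'e'  (+1)
Edit distance = 5
Max length = max(7, 6) = 7
Similarity = 1 - 5/7
= 0.2857


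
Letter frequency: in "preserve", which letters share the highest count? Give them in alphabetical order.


Word: "preserve"
Letter counts:
  'e': 3
  'p': 1
  'r': 2
  's': 1
  'v': 1
Maximum count = 3
Most frequent = 'e' (3 times each)


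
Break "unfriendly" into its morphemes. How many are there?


Word: "unfriendly"
Morphemes: un- / friend / -ly
Each morpheme carries meaning
= 3 morphemes


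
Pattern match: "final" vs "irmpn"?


Pattern of "final": [0, 1, 2, 3, 4]
Pattern of "irmpn": [0, 1, 2, 3, 4]
Patterns match
Same pattern = Yes


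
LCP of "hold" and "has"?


Word 1: "hold"
Word 2: "has"
Comparing from start:
  Pos 0: 'h' == 'h'
  Pos 1: 'o' != 'a' (stop)
LCP = "h" (length 1)


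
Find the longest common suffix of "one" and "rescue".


Word 1: "one"
Word 2: "rescue"
Comparing from end:
  Pos -1: 'e' == 'e'
  Pos -2: 'n' != 'u' (stop)
LCS = "e" (length 1)


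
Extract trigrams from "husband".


Word: "husband" (length 7)
Number of trigrams = 7 - 3 + 1 = 5
  Position 0: "hus"
  Position 1: "usb"
  Position 2: "sba"
  Position 3: "ban"
  Position 4: "and"
Trigrams = "hus", "usb", "sba", "ban", "and"


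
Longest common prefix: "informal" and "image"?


Word 1: "informal"
Word 2: "image"
Comparing from start:
  Pos 0: 'i' == 'i'
  Pos 1: 'n' != 'm' (stop)
LCP = "i" (length 1)


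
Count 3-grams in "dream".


Word: "dream" (length 5)
Number of 3-grams = length - 3 + 1 = 5 - 3 + 1
= 3


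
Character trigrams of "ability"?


Word: "ability" (length 7)
Number of trigrams = 7 - 3 + 1 = 5
  Position 0: "abi"
  Position 1: "bil"
  Position 2: "ili"
  Position 3: "lit"
  Position 4: "ity"
Trigrams = "abi", "bil", "ili", "lit", "ity"


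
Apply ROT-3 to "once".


Word: "once"
Shift: 3
Each letter → (letter + shift) mod 26:
  'o' (14) + 3 = 17 → 'r'
  'n' (13) + 3 = 16 → 'q'
  'c' (2) + 3 = 5 → 'f'
  'e' (4) + 3 = 7 → 'h'
Result = "rqfh"


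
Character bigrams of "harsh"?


Word: "harsh" (length 5)
Number of bigrams = 5 - 2 + 1 = 4
  Position 0: "ha"
  Position 1: "ar"
  Position 2: "rs"
  Position 3: "sh"
Bigrams = "ha", "ar", "rs", "sh"


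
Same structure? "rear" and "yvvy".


Pattern of "rear": [0, 1, 2, 0]
Pattern of "yvvy": [0, 1, 1, 0]
Patterns do not match
Same pattern = No


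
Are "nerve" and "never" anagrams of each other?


Word 1: "nerve" → sorted: eenrv
Word 2: "never" → sorted: eenrv
Same letters? eenrv == eenrv
Anagram = Yes


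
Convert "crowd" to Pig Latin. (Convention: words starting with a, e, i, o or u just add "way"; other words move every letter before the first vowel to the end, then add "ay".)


Word: "crowd"
Starts with consonant(s) → move to end, add 'ay'
Consonant cluster: "cr"
Pig Latin = "owdcray"


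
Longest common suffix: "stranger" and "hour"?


Word 1: "stranger"
Word 2: "hour"
Comparing from end:
  Pos -1: 'r' == 'r'
  Pos -2: 'e' != 'u' (stop)
LCS = "r" (length 1)


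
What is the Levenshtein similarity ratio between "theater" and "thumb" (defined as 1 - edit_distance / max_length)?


Word 1: "theater" (length 7)
Word 2: "thumb" (length 5)
One optimal edit sequence:
  1. keep 't'
  2. keep 'h'
  3. delete 'e'  (+1)
  4. delete 'a'  (+1)
  5. substitute 't' -> 'u'  (+1)
  6. substitute 'e' -> 'm'  (+1)
  7. substitute 'r' -> 'b'  (+1)
Edit distance = 5
Max length = max(7, 5) = 7
Similarity = 1 - 5/7
= 0.2857


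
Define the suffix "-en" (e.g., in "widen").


Suffix: -en
Example: widen = wide + -en, with a spelling change
Meaning = to make / become


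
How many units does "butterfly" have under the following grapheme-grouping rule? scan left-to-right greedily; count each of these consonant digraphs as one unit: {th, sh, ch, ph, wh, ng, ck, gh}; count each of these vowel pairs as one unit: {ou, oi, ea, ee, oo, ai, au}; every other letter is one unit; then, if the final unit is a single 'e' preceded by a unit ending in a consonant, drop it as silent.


Word: "butterfly" (9 letters)
Left-to-right scan:
  1. 'b' (letter)
  2. 'u' (letter)
  3. 't' (letter)
  4. 't' (letter)
  5. 'e' (letter)
  6. 'r' (letter)
  7. 'f' (letter)
  8. 'l' (letter)
  9. 'y' (letter)
Units from scan: 9
Sound units = 9 units


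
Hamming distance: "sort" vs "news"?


Comparing character by character (same length = 4):
  Pos 0: 's' vs 'n' !=
  Pos 1: 'o' vs 'e' !=
  Pos 2: 'r' vs 'w' !=
  Pos 3: 't' vs 's' !=
Hamming distance = 4


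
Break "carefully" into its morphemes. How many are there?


Word: "carefully"
Morphemes: care + -ful + -ly
Each morpheme carries meaning
= 3 morphemes


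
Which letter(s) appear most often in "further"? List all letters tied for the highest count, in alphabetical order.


Word: "further"
Letter counts:
  'e': 1
  'f': 1
  'h': 1
  'r': 2
  't': 1
  'u': 1
Maximum count = 2
Most frequent = 'r' (2 times each)


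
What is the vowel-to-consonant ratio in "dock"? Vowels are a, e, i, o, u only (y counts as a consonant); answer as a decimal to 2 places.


Word: "dock"
Vowels (a,e,i,o,u): 1
Consonants: 3
Ratio = 1/3
= 0.33


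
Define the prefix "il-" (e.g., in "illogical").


Prefix: il-
Example: illogical = il- + logical
Meaning = not


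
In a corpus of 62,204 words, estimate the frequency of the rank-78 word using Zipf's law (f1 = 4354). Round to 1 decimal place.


Zipf's law: f(r) = f(1) / r
f(1) = 4354
f(78) = 4354 / 78
= 55.8 occurrences


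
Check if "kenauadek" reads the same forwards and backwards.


Word: "kenauadek"
Reversed: "kedauanek"
Forward == Backward? kenauadek != kedauanek
Palindrome = No


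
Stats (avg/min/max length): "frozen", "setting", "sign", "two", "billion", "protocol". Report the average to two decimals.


Lengths: "frozen"=6, "setting"=7, "sign"=4, "two"=3, "billion"=7, "protocol"=8
Sum = 35, Count = 6
Average = 35/6 = 5.83
= avg=5.83, min=3, max=8


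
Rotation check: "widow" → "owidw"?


Word: "widow", Candidate: "owidw"
Method: check if candidate is substring of word+word
"widowwidow" contains "owidw"? No
Is rotation = No


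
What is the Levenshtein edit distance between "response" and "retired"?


Word 1: "response" (length 8)
Word 2: "retired" (length 7)
One optimal edit sequence (insert/delete/substitute each cost 1):
  1. keep 'r'
  2. keep 'e'
  3. delete 's'  (+1)
  4. substitute 'p' -> 't'  (+1)
  5. substitute 'o' -> 'i'  (+1)
  6. substitute 'n' -> 'r'  (+1)
  7. substitute 's' -> 'e'  (+1)
  8. substitute 'e' -> 'd'  (+1)
Total edit operations: 6
Edit distance = 6


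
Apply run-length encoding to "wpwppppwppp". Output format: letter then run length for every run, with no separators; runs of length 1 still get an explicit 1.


String: "wpwppppwppp"
Scanning for consecutive runs:
  'w' x 1
  'p' x 1
  'w' x 1
  'p' x 4
  'w' x 1
  'p' x 3
RLE = "w1p1w1p4w1p3"


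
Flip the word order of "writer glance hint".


Original: "writer glance hint"
Words (1..n): writer | glance | hint
Reversed (n..1): hint | glance | writer
Result = "hint glance writer"


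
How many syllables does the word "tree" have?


Word: "tree"
Syllable breakdown: tree
Counting: 1 part
= 1 syllable


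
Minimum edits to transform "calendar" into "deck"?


Word 1: "calendar" (length 8)
Word 2: "deck" (length 4)
One optimal edit sequence (insert/delete/substitute each cost 1):
  1. delete 'c'  (+1)
  2. delete 'a'  (+1)
  3. substitute 'l' -> 'd'  (+1)
  4. keep 'e'
  5. delete 'n'  (+1)
  6. delete 'd'  (+1)
  7. substitute 'a' -> 'c'  (+1)
  8. substitute 'r' -> 'k'  (+1)
Total edit operations: 7
Edit distance = 7


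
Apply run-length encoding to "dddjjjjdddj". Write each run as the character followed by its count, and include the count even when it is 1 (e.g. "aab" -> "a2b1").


String: "dddjjjjdddj"
Scanning for consecutive runs:
  'd' x 3
  'j' x 4
  'd' x 3
  'j' x 1
RLE = "d3j4d3j1"


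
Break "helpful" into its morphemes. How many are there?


Word: "helpful"
Morphemes: help / -ful
Each morpheme carries meaning
= 2 morphemes


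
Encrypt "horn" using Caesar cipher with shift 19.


Word: "horn"
Shift: 19
Each letter → (letter + shift) mod 26:
  'h' (7) + 19 = 0 → 'a'
  'o' (14) + 19 = 7 → 'h'
  'r' (17) + 19 = 10 → 'k'
  'n' (13) + 19 = 6 → 'g'
Result = "ahkg"


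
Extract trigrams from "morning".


Word: "morning" (length 7)
Number of trigrams = 7 - 3 + 1 = 5
  Position 0: "mor"
  Position 1: "orn"
  Position 2: "rni"
  Position 3: "nin"
  Position 4: "ing"
Trigrams = "mor", "orn", "rni", "nin", "ing"


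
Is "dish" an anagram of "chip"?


Word 1: "chip" → sorted: chip
Word 2: "dish" → sorted: dhis
Same letters? chip != dhis
Anagram = No


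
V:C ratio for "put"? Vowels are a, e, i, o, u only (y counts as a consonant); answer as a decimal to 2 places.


Word: "put"
Vowels (a,e,i,o,u): 1
Consonants: 2
Ratio = 1/2
= 0.50


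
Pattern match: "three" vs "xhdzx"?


Pattern of "three": [0, 1, 2, 3, 3]
Pattern of "xhdzx": [0, 1, 2, 3, 0]
Patterns do not match
Same pattern = No


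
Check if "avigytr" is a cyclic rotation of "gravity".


Word: "gravity", Candidate: "avigytr"
Method: check if candidate is substring of word+word
"gravitygravity" contains "avigytr"? No
Is rotation = No


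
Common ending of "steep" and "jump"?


Word 1: "steep"
Word 2: "jump"
Comparing from end:
  Pos -1: 'p' == 'p'
  Pos -2: 'e' != 'm' (stop)
LCS = "p" (length 1)


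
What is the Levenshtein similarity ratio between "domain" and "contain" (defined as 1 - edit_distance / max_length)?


Word 1: "domain" (length 6)
Word 2: "contain" (length 7)
One optimal edit sequence:
  1. substitute 'd' -> 'c'  (+1)
  2. keep 'o'
  3. insert 'n'  (+1)
  4. substitute 'm' -> 't'  (+1)
  5. keep 'a'
  6. keep 'i'
  7. keep 'n'
Edit distance = 3
Max length = max(6, 7) = 7
Similarity = 1 - 3/7
= 0.5714


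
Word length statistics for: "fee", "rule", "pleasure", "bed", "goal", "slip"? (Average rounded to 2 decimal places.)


Lengths: "fee"=3, "rule"=4, "pleasure"=8, "bed"=3, "goal"=4, "slip"=4
Sum = 26, Count = 6
Average = 26/6 = 4.33
= avg=4.33, min=3, max=8


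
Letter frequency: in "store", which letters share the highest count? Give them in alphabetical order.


Word: "store"
Letter counts:
  'e': 1
  'o': 1
  'r': 1
  's': 1
  't': 1
Maximum count = 1
Most frequent = 'e', 'o', 'r', 's', 't' (1 time each)


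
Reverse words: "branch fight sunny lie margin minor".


Original: "branch fight sunny lie margin minor"
Words (1..n): branch | fight | sunny | lie | margin | minor
Reversed (n..1): minor | margin | lie | sunny | fight | branch
Result = "minor margin lie sunny fight branch"


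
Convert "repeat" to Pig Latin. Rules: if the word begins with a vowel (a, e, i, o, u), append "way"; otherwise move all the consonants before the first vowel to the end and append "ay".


Word: "repeat"
Starts with consonant(s) → move to end, add 'ay'
Consonant cluster: "r"
Pig Latin = "epeatray"


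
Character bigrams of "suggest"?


Word: "suggest" (length 7)
Number of bigrams = 7 - 2 + 1 = 6
  Position 0: "su"
  Position 1: "ug"
  Position 2: "gg"
  Position 3: "ge"
  Position 4: "es"
  Position 5: "st"
Bigrams = "su", "ug", "gg", "ge", "es", "st"


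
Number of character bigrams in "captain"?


Word: "captain" (length 7)
Number of 2-grams = length - 2 + 1 = 7 - 2 + 1
= 6


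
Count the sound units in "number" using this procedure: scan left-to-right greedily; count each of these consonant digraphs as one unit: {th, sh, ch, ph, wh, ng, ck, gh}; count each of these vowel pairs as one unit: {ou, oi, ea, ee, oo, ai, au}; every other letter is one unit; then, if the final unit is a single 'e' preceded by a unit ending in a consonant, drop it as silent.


Word: "number" (6 letters)
Left-to-right scan:
  1. 'n' (letter)
  2. 'u' (letter)
  3. 'm' (letter)
  4. 'b' (letter)
  5. 'e' (letter)
  6. 'r' (letter)
Units from scan: 6
Sound units = 6 units


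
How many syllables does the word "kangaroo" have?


Word: "kangaroo"
Syllable breakdown: kan-ga-roo
Counting: 3 parts
= 3 syllables


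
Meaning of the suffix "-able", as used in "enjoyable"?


Suffix: -able
Example: enjoyable (enjoy + -able)
Meaning = capable of


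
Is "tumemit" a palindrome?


Word: "tumemit"
Reversed: "timemut"
Forward == Backward? tumemit != timemut
Palindrome = No


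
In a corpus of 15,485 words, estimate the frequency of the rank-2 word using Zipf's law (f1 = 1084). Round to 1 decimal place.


Zipf's law: f(r) = f(1) / r
f(1) = 1084
f(2) = 1084 / 2
= 542.0 occurrences


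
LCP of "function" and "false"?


Word 1: "function"
Word 2: "false"
Comparing from start:
  Pos 0: 'f' == 'f'
  Pos 1: 'u' != 'a' (stop)
LCP = "f" (length 1)


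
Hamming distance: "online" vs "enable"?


Comparing character by character (same length = 6):
  Pos 0: 'o' vs 'e' !=
  Pos 1: 'n' vs 'n' =
  Pos 2: 'l' vs 'a' !=
  Pos 3: 'i' vs 'b' !=
  Pos 4: 'n' vs 'l' !=
  Pos 5: 'e' vs 'e' =
Hamming distance = 4


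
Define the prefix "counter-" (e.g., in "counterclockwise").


Prefix: counter-
Example: counterclockwise = counter- + clockwise
Meaning = against / opposite


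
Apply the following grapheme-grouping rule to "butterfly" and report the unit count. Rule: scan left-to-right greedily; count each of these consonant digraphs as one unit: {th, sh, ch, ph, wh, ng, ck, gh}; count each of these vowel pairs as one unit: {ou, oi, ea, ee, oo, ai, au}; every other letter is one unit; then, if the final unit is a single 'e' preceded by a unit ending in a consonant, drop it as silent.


Word: "butterfly" (9 letters)
Left-to-right scan:
  (1) 'b' (letter)
  (2) 'u' (letter)
  (3) 't' (letter)
  (4) 't' (letter)
  (5) 'e' (letter)
  (6) 'r' (letter)
  (7) 'f' (letter)
  (8) 'l' (letter)
  (9) 'y' (letter)
Units from scan: 9
Sound units = 9 units


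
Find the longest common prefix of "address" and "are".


Word 1: "address"
Word 2: "are"
Comparing from start:
  Pos 0: 'a' == 'a'
  Pos 1: 'd' != 'r' (stop)
LCP = "a" (length 1)


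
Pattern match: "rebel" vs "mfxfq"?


Pattern of "rebel": [0, 1, 2, 1, 3]
Pattern of "mfxfq": [0, 1, 2, 1, 3]
Patterns match
Same pattern = Yes


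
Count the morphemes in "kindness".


Word: "kindness"
Morphemes: kind / -ness
Each morpheme carries meaning
= 2 morphemes


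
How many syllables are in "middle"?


Word: "middle"
Syllable breakdown: mid | dle
Counting: 2 parts
= 2 syllables


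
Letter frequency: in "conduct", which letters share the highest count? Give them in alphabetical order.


Word: "conduct"
Letter counts:
  'c': 2
  'd': 1
  'n': 1
  'o': 1
  't': 1
  'u': 1
Maximum count = 2
Most frequent = 'c' (2 times each)


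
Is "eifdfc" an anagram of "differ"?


Word 1: "differ" → sorted: deffir
Word 2: "eifdfc" → sorted: cdeffi
Same letters? deffir != cdeffi
Anagram = No


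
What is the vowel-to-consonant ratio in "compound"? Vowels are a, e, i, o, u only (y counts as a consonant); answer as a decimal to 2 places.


Word: "compound"
Vowels (a,e,i,o,u): 3
Consonants: 5
Ratio = 3/5
= 0.60


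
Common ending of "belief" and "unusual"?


Word 1: "belief"
Word 2: "unusual"
Comparing from end:
  Pos -1: 'f' != 'l' (stop)
LCS = "" (length 0)


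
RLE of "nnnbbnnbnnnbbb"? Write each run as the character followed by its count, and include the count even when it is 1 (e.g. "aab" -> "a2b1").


String: "nnnbbnnbnnnbbb"
Scanning for consecutive runs:
  'n' x 3
  'b' x 2
  'n' x 2
  'b' x 1
  'n' x 3
  'b' x 3
RLE = "n3b2n2b1n3b3"


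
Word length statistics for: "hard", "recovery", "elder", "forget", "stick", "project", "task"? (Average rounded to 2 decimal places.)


Lengths: "hard"=4, "recovery"=8, "elder"=5, "forget"=6, "stick"=5, "project"=7, "task"=4
Sum = 39, Count = 7
Average = 39/7 = 5.57
= avg=5.57, min=4, max=8


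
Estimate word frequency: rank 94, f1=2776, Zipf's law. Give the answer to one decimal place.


Zipf's law: f(r) = f(1) / r
f(1) = 2776
f(94) = 2776 / 94
= 29.5 occurrences


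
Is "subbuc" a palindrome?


Word: "subbuc"
Reversed: "cubbus"
Forward == Backward? subbuc != cubbus
Palindrome = No


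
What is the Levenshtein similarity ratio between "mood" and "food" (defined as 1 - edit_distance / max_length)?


Word 1: "mood" (length 4)
Word 2: "food" (length 4)
One optimal edit sequence:
  1. substitute 'm' -> 'f'  (+1)
  2. keep 'o'
  3. keep 'o'
  4. keep 'd'
Edit distance = 1
Max length = max(4, 4) = 4
Similarity = 1 - 1/4
= 0.7500


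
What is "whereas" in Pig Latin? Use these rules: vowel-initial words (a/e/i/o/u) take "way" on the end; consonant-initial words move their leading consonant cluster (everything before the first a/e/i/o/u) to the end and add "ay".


Word: "whereas"
Starts with consonant(s) → move to end, add 'ay'
Consonant cluster: "wh"
Pig Latin = "ereaswhay"


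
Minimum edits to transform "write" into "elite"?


Word 1: "write" (length 5)
Word 2: "elite" (length 5)
One optimal edit sequence (insert/delete/substitute each cost 1):
  1. substitute 'w' -> 'e'  (+1)
  2. substitute 'r' -> 'l'  (+1)
  3. keep 'i'
  4. keep 't'
  5. keep 'e'
Total edit operations: 2
Edit distance = 2


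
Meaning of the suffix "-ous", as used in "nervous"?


Suffix: -ous
As in: nervous -> nerve + -ous, with a spelling change
Meaning = having quality of


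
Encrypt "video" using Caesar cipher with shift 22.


Word: "video"
Shift: 22
Each letter → (letter + shift) mod 26:
  'v' (21) + 22 = 17 → 'r'
  'i' (8) + 22 = 4 → 'e'
  'd' (3) + 22 = 25 → 'z'
  'e' (4) + 22 = 0 → 'a'
  'o' (14) + 22 = 10 → 'k'
Result = "rezak"


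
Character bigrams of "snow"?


Word: "snow" (length 4)
Number of bigrams = 4 - 2 + 1 = 3
  Position 0: "sn"
  Position 1: "no"
  Position 2: "ow"
Bigrams = "sn", "no", "ow"


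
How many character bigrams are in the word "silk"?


Word: "silk" (length 4)
Number of 2-grams = length - 2 + 1 = 4 - 2 + 1
= 3


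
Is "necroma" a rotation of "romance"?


Word: "romance", Candidate: "necroma"
Method: check if candidate is substring of word+word
"romanceromance" contains "necroma"? No
Is rotation = No


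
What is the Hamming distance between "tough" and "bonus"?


Comparing character by character (same length = 5):
  Pos 0: 't' vs 'b' !=
  Pos 1: 'o' vs 'o' =
  Pos 2: 'u' vs 'n' !=
  Pos 3: 'g' vs 'u' !=
  Pos 4: 'h' vs 's' !=
Hamming distance = 4


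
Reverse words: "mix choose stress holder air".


Original: "mix choose stress holder air"
Words (1..n): mix | choose | stress | holder | air
Reversed (n..1): air | holder | stress | choose | mix
Result = "air holder stress choose mix"


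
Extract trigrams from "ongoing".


Word: "ongoing" (length 7)
Number of trigrams = 7 - 3 + 1 = 5
  Position 0: "ong"
  Position 1: "ngo"
  Position 2: "goi"
  Position 3: "oin"
  Position 4: "ing"
Trigrams = "ong", "ngo", "goi", "oin", "ing"


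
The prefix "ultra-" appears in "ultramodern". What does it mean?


Prefix: ultra-
Example: ultramodern = ultra- + modern
Meaning = beyond


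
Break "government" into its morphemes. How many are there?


Word: "government"
Morphemes: govern + -ment
Each morpheme carries meaning
= 2 morphemes


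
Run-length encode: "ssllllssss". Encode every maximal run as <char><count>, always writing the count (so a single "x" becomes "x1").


String: "ssllllssss"
Scanning for consecutive runs:
  's' x 2
  'l' x 4
  's' x 4
RLE = "s2l4s4"


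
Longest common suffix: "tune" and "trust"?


Word 1: "tune"
Word 2: "trust"
Comparing from end:
  Pos -1: 'e' != 't' (stop)
LCS = "" (length 0)


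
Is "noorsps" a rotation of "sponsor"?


Word: "sponsor", Candidate: "noorsps"
Method: check if candidate is substring of word+word
"sponsorsponsor" contains "noorsps"? No
Is rotation = No


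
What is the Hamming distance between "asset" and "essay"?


Comparing character by character (same length = 5):
  Pos 0: 'a' vs 'e' !=
  Pos 1: 's' vs 's' =
  Pos 2: 's' vs 's' =
  Pos 3: 'e' vs 'a' !=
  Pos 4: 't' vs 'y' !=
Hamming distance = 3


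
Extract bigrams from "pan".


Word: "pan" (length 3)
Number of bigrams = 3 - 2 + 1 = 2
  Position 0: "pa"
  Position 1: "an"
Bigrams = "pa", "an"


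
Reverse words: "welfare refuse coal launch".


Original: "welfare refuse coal launch"
Words (1..n): welfare | refuse | coal | launch
Reversed (n..1): launch | coal | refuse | welfare
Result = "launch coal refuse welfare"


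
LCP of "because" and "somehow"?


Word 1: "because"
Word 2: "somehow"
Comparing from start:
  Pos 0: 'b' != 's' (stop)
LCP = "" (length 0)


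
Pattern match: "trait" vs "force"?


Pattern of "trait": [0, 1, 2, 3, 0]
Pattern of "force": [0, 1, 2, 3, 4]
Patterns do not match
Same pattern = No


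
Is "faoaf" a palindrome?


Word: "faoaf"
Reversed: "faoaf"
Forward == Backward? faoaf == faoaf
Palindrome = Yes


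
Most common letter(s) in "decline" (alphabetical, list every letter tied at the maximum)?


Word: "decline"
Letter counts:
  'c': 1
  'd': 1
  'e': 2
  'i': 1
  'l': 1
  'n': 1
Maximum count = 2
Most frequent = 'e' (2 times each)


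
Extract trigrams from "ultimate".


Word: "ultimate" (length 8)
Number of trigrams = 8 - 3 + 1 = 6
  Position 0: "ult"
  Position 1: "lti"
  Position 2: "tim"
  Position 3: "ima"
  Position 4: "mat"
  Position 5: "ate"
Trigrams = "ult", "lti", "tim", "ima", "mat", "ate"


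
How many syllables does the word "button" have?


Word: "button"
Syllable breakdown: but · ton
Counting: 2 parts
= 2 syllables


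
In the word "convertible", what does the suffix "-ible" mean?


Suffix: -ible
Example: convertible = convert + -ible
Meaning = capable of


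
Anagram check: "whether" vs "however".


Word 1: "whether" → sorted: eehhrtw
Word 2: "however" → sorted: eehorvw
Same letters? eehhrtw != eehorvw
Anagram = No


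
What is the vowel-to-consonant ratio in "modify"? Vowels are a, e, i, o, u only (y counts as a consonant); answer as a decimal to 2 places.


Word: "modify"
Vowels (a,e,i,o,u): 2
Consonants: 4
Ratio = 2/4
= 0.50


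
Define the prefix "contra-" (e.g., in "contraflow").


Prefix: contra-
Example: contraflow = contra- + flow
Meaning = against


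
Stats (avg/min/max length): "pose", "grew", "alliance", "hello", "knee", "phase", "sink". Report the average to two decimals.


Lengths: "pose"=4, "grew"=4, "alliance"=8, "hello"=5, "knee"=4, "phase"=5, "sink"=4
Sum = 34, Count = 7
Average = 34/7 = 4.86
= avg=4.86, min=4, max=8


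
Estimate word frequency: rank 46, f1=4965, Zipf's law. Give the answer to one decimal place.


Zipf's law: f(r) = f(1) / r
f(1) = 4965
f(46) = 4965 / 46
= 107.9 occurrences


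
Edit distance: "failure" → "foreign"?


Word 1: "failure" (length 7)
Word 2: "foreign" (length 7)
One optimal edit sequence (insert/delete/substitute each cost 1):
  1. keep 'f'
  2. substitute 'a' -> 'o'  (+1)
  3. substitute 'i' -> 'r'  (+1)
  4. substitute 'l' -> 'e'  (+1)
  5. substitute 'u' -> 'i'  (+1)
  6. substitute 'r' -> 'g'  (+1)
  7. substitute 'e' -> 'n'  (+1)
Total edit operations: 6
Edit distance = 6


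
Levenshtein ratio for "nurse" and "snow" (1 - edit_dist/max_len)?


Word 1: "nurse" (length 5)
Word 2: "snow" (length 4)
One optimal edit sequence:
  1. delete 'n'  (+1)
  2. substitute 'u' -> 's'  (+1)
  3. substitute 'r' -> 'n'  (+1)
  4. substitute 's' -> 'o'  (+1)
  5. substitute 'e' -> 'w'  (+1)
Edit distance = 5
Max length = max(5, 4) = 5
Similarity = 1 - 5/5
= 0.0000


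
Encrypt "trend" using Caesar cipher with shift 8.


Word: "trend"
Shift: 8
Each letter → (letter + shift) mod 26:
  't' (19) + 8 = 1 → 'b'
  'r' (17) + 8 = 25 → 'z'
  'e' (4) + 8 = 12 → 'm'
  'n' (13) + 8 = 21 → 'v'
  'd' (3) + 8 = 11 → 'l'
Result = "bzmvl"


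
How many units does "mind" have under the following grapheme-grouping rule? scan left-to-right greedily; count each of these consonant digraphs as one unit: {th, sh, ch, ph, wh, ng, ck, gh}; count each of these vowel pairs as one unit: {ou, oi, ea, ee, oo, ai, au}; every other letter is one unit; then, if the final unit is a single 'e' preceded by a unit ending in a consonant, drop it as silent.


Word: "mind" (4 letters)
Left-to-right scan:
  1. 'm' (letter)
  2. 'i' (letter)
  3. 'n' (letter)
  4. 'd' (letter)
Units from scan: 4
Sound units = 4 units


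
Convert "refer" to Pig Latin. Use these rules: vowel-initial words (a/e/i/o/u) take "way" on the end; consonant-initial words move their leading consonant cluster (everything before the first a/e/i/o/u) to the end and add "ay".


Word: "refer"
Starts with consonant(s) → move to end, add 'ay'
Consonant cluster: "r"
Pig Latin = "eferray"


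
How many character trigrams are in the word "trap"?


Word: "trap" (length 4)
Number of 3-grams = length - 3 + 1 = 4 - 3 + 1
= 2


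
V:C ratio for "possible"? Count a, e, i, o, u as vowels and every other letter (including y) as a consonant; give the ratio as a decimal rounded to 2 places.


Word: "possible"
Vowels (a,e,i,o,u): 3
Consonants: 5
Ratio = 3/5
= 0.60


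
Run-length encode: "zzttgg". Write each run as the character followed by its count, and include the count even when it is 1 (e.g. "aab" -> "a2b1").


String: "zzttgg"
Scanning for consecutive runs:
  'z' x 2
  't' x 2
  'g' x 2
RLE = "z2t2g2"


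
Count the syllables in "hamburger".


Word: "hamburger"
Syllable breakdown: ham / bur / ger
Counting: 3 parts
= 3 syllables


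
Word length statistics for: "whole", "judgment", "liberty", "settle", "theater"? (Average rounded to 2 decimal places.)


Lengths: "whole"=5, "judgment"=8, "liberty"=7, "settle"=6, "theater"=7
Sum = 33, Count = 5
Average = 33/5 = 6.60
= avg=6.60, min=5, max=8
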